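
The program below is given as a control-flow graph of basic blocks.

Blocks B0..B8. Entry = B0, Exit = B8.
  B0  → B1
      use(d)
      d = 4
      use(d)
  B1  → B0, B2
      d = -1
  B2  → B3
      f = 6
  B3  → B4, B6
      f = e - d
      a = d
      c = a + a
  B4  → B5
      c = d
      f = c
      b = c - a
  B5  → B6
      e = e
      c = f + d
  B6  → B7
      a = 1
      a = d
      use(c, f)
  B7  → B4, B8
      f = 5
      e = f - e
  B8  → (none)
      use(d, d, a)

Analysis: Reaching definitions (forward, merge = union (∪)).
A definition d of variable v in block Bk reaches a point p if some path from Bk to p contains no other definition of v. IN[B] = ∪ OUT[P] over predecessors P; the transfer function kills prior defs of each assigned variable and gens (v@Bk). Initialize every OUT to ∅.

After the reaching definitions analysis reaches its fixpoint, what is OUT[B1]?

Answer: {d@B1}

Derivation:
Fixpoint table:
  B0:  IN={d@B1}  OUT={d@B0}
  B1:  IN={d@B0}  OUT={d@B1}
  B2:  IN={d@B1}  OUT={d@B1, f@B2}
  B3:  IN={d@B1, f@B2}  OUT={a@B3, c@B3, d@B1, f@B3}
  B4:  IN={a@B3, a@B6, b@B4, c@B3, c@B5, d@B1, e@B7, f@B3, f@B7}  OUT={a@B3, a@B6, b@B4, c@B4, d@B1, e@B7, f@B4}
  B5:  IN={a@B3, a@B6, b@B4, c@B4, d@B1, e@B7, f@B4}  OUT={a@B3, a@B6, b@B4, c@B5, d@B1, e@B5, f@B4}
  B6:  IN={a@B3, a@B6, b@B4, c@B3, c@B5, d@B1, e@B5, f@B3, f@B4}  OUT={a@B6, b@B4, c@B3, c@B5, d@B1, e@B5, f@B3, f@B4}
  B7:  IN={a@B6, b@B4, c@B3, c@B5, d@B1, e@B5, f@B3, f@B4}  OUT={a@B6, b@B4, c@B3, c@B5, d@B1, e@B7, f@B7}
  B8:  IN={a@B6, b@B4, c@B3, c@B5, d@B1, e@B7, f@B7}  OUT={a@B6, b@B4, c@B3, c@B5, d@B1, e@B7, f@B7}

Merge at B1: IN[B1] = OUT[B0] = {d@B0}
Applying B1's transfer function to that IN value gives OUT[B1] (row B1 above).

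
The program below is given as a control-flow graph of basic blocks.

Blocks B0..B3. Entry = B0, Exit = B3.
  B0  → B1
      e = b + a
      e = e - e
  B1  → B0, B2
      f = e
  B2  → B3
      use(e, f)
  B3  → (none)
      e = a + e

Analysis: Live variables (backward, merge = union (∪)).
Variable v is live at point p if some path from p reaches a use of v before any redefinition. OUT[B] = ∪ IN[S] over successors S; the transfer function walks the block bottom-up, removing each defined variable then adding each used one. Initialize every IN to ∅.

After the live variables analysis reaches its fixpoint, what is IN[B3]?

Fixpoint table:
  B0:  IN={a, b}  OUT={a, b, e}
  B1:  IN={a, b, e}  OUT={a, b, e, f}
  B2:  IN={a, e, f}  OUT={a, e}
  B3:  IN={a, e}  OUT={}

B3 is the boundary node: OUT[B3] = {}
Applying B3's transfer function to that OUT value gives IN[B3] (row B3 above).

Answer: {a, e}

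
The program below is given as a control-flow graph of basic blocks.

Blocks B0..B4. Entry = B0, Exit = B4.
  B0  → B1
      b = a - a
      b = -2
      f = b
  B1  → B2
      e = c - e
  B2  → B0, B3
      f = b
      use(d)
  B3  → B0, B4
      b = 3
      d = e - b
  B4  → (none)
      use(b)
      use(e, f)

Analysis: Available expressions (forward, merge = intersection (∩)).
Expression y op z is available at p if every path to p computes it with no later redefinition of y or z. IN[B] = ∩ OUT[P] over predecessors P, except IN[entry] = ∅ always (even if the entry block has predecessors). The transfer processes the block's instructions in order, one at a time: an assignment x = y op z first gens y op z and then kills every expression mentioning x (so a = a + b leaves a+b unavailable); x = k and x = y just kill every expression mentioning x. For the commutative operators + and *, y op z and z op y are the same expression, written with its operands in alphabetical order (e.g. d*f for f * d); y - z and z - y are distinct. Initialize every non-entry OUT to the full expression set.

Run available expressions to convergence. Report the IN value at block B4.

Per-block solution:
  B0:   IN={}   OUT={a-a}
  B1:   IN={a-a}   OUT={a-a}
  B2:   IN={a-a}   OUT={a-a}
  B3:   IN={a-a}   OUT={a-a, e-b}
  B4:   IN={a-a, e-b}   OUT={a-a, e-b}

Merge at B4: IN[B4] = OUT[B3] = {a-a, e-b}

Answer: {a-a, e-b}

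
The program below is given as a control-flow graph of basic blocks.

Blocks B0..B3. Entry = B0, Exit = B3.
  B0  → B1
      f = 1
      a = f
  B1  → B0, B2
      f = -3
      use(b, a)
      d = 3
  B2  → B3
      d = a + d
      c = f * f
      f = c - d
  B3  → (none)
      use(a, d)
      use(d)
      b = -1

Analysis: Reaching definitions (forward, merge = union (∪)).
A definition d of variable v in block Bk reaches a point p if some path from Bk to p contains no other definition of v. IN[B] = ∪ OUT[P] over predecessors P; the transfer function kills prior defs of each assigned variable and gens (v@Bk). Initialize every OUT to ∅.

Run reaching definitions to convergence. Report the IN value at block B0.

Answer: {a@B0, d@B1, f@B1}

Derivation:
Fixpoint table:
  B0:  IN={a@B0, d@B1, f@B1}  OUT={a@B0, d@B1, f@B0}
  B1:  IN={a@B0, d@B1, f@B0}  OUT={a@B0, d@B1, f@B1}
  B2:  IN={a@B0, d@B1, f@B1}  OUT={a@B0, c@B2, d@B2, f@B2}
  B3:  IN={a@B0, c@B2, d@B2, f@B2}  OUT={a@B0, b@B3, c@B2, d@B2, f@B2}

Merge at B0 (entry node, so the boundary value {} is joined with the incoming edge(s)): IN[B0] = {} ⊔ OUT[B1] = {a@B0, d@B1, f@B1}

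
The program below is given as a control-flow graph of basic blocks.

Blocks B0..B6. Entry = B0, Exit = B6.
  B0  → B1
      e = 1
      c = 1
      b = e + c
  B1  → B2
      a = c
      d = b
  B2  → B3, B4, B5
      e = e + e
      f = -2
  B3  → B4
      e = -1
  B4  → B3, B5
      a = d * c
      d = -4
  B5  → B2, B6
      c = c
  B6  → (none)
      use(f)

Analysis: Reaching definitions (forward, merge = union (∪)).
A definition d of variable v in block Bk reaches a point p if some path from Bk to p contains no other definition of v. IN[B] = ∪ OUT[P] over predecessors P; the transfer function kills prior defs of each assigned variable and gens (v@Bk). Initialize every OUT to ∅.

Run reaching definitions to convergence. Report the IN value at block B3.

Answer: {a@B1, a@B4, b@B0, c@B0, c@B5, d@B1, d@B4, e@B2, e@B3, f@B2}

Trace:
Converged values:
  B0:  IN={}  OUT={b@B0, c@B0, e@B0}
  B1:  IN={b@B0, c@B0, e@B0}  OUT={a@B1, b@B0, c@B0, d@B1, e@B0}
  B2:  IN={a@B1, a@B4, b@B0, c@B0, c@B5, d@B1, d@B4, e@B0, e@B2, e@B3, f@B2}  OUT={a@B1, a@B4, b@B0, c@B0, c@B5, d@B1, d@B4, e@B2, f@B2}
  B3:  IN={a@B1, a@B4, b@B0, c@B0, c@B5, d@B1, d@B4, e@B2, e@B3, f@B2}  OUT={a@B1, a@B4, b@B0, c@B0, c@B5, d@B1, d@B4, e@B3, f@B2}
  B4:  IN={a@B1, a@B4, b@B0, c@B0, c@B5, d@B1, d@B4, e@B2, e@B3, f@B2}  OUT={a@B4, b@B0, c@B0, c@B5, d@B4, e@B2, e@B3, f@B2}
  B5:  IN={a@B1, a@B4, b@B0, c@B0, c@B5, d@B1, d@B4, e@B2, e@B3, f@B2}  OUT={a@B1, a@B4, b@B0, c@B5, d@B1, d@B4, e@B2, e@B3, f@B2}
  B6:  IN={a@B1, a@B4, b@B0, c@B5, d@B1, d@B4, e@B2, e@B3, f@B2}  OUT={a@B1, a@B4, b@B0, c@B5, d@B1, d@B4, e@B2, e@B3, f@B2}

Merge at B3: IN[B3] = OUT[B2] ⊔ OUT[B4] = {a@B1, a@B4, b@B0, c@B0, c@B5, d@B1, d@B4, e@B2, e@B3, f@B2}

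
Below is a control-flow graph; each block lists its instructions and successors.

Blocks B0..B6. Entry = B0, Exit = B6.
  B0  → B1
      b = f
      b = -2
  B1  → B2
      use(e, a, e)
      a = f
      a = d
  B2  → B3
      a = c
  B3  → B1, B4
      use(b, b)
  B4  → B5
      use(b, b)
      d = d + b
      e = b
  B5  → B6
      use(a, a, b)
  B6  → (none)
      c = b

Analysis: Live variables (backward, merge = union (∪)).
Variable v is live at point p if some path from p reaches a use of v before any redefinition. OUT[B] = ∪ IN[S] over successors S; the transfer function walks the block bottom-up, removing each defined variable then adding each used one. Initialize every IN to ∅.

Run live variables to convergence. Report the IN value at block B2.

Answer: {b, c, d, e, f}

Trace:
Fixpoint table:
  B0: | IN={a, c, d, e, f} | OUT={a, b, c, d, e, f}
  B1: | IN={a, b, c, d, e, f} | OUT={b, c, d, e, f}
  B2: | IN={b, c, d, e, f} | OUT={a, b, c, d, e, f}
  B3: | IN={a, b, c, d, e, f} | OUT={a, b, c, d, e, f}
  B4: | IN={a, b, d} | OUT={a, b}
  B5: | IN={a, b} | OUT={b}
  B6: | IN={b} | OUT={}

Merge at B2: OUT[B2] = IN[B3] = {a, b, c, d, e, f}
Applying B2's transfer function to that OUT value gives IN[B2] (row B2 above).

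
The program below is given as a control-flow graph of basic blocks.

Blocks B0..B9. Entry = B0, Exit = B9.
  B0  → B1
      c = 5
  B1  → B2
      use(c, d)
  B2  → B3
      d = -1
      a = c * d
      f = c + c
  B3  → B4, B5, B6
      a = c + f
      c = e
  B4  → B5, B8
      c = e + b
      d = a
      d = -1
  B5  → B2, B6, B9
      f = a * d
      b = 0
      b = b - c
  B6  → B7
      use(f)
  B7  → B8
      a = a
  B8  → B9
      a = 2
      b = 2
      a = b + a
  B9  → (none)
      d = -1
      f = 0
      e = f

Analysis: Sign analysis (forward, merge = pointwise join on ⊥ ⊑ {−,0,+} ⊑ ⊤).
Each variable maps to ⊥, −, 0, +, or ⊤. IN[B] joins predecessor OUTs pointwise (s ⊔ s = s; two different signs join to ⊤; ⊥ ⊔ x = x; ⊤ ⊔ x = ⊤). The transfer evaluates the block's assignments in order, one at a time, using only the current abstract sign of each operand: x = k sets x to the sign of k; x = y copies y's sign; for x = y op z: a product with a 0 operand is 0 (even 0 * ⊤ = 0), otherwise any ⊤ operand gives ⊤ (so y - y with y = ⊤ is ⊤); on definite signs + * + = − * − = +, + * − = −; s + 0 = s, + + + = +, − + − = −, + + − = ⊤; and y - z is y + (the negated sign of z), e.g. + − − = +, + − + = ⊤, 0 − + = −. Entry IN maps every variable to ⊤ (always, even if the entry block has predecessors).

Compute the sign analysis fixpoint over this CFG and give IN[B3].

Answer: {a: ⊤, b: ⊤, c: ⊤, d: -, e: ⊤, f: ⊤}

Trace:
Converged values:
  B0:   IN=(all ⊤)   OUT={c:+; rest ⊤}
  B1:   IN={c:+; rest ⊤}   OUT={c:+; rest ⊤}
  B2:   IN=(all ⊤)   OUT={d:-; rest ⊤}
  B3:   IN={d:-; rest ⊤}   OUT={d:-; rest ⊤}
  B4:   IN={d:-; rest ⊤}   OUT={d:-; rest ⊤}
  B5:   IN={d:-; rest ⊤}   OUT={d:-; rest ⊤}
  B6:   IN={d:-; rest ⊤}   OUT={d:-; rest ⊤}
  B7:   IN={d:-; rest ⊤}   OUT={d:-; rest ⊤}
  B8:   IN={d:-; rest ⊤}   OUT={a:+, b:+, d:-; rest ⊤}
  B9:   IN={d:-; rest ⊤}   OUT={d:-, e:0, f:0; rest ⊤}

Merge at B3: IN[B3] = OUT[B2] = {a: ⊤, b: ⊤, c: ⊤, d: -, e: ⊤, f: ⊤}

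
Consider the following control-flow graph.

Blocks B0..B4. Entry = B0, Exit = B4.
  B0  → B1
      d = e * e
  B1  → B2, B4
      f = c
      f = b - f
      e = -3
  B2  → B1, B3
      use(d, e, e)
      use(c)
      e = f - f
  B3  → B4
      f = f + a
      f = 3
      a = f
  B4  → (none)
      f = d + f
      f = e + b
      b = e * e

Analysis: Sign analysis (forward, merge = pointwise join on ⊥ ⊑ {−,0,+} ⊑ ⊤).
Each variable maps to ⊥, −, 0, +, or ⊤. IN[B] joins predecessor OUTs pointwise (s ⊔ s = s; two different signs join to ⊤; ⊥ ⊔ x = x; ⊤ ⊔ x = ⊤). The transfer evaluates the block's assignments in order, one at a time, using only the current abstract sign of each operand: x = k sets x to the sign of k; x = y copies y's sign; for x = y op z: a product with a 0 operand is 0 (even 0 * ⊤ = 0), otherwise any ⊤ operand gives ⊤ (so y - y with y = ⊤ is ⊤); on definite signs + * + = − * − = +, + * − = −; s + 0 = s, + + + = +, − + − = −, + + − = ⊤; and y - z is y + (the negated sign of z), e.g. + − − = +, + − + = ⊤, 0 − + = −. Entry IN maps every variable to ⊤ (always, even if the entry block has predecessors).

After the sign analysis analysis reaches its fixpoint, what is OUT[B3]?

Answer: {a: +, b: ⊤, c: ⊤, d: ⊤, e: ⊤, f: +}

Derivation:
Fixpoint table:
  B0:   IN=(all ⊤)   OUT=(all ⊤)
  B1:   IN=(all ⊤)   OUT={e:-; rest ⊤}
  B2:   IN={e:-; rest ⊤}   OUT=(all ⊤)
  B3:   IN=(all ⊤)   OUT={a:+, f:+; rest ⊤}
  B4:   IN=(all ⊤)   OUT=(all ⊤)

Merge at B3: IN[B3] = OUT[B2] = {a: ⊤, b: ⊤, c: ⊤, d: ⊤, e: ⊤, f: ⊤}
Applying B3's transfer function to that IN value gives OUT[B3] (row B3 above).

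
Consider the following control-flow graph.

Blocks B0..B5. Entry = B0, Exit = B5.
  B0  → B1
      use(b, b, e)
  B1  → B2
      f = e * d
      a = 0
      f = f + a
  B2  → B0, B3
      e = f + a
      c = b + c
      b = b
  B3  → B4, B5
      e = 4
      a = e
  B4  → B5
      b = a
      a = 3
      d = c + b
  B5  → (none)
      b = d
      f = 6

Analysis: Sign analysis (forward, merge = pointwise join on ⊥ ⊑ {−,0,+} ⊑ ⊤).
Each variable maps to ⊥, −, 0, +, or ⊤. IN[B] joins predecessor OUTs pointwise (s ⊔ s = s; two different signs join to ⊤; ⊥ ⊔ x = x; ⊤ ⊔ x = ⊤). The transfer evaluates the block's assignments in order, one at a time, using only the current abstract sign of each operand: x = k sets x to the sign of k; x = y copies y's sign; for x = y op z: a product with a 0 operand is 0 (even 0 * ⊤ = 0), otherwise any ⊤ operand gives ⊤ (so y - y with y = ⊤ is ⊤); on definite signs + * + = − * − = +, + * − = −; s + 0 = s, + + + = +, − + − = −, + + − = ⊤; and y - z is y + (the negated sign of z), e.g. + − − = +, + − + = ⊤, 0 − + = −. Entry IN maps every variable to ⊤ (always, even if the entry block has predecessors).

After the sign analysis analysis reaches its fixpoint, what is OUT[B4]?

Answer: {a: +, b: +, c: ⊤, d: ⊤, e: +, f: ⊤}

Derivation:
Per-block solution:
  B0:   IN=(all ⊤)   OUT=(all ⊤)
  B1:   IN=(all ⊤)   OUT={a:0; rest ⊤}
  B2:   IN={a:0; rest ⊤}   OUT={a:0; rest ⊤}
  B3:   IN={a:0; rest ⊤}   OUT={a:+, e:+; rest ⊤}
  B4:   IN={a:+, e:+; rest ⊤}   OUT={a:+, b:+, e:+; rest ⊤}
  B5:   IN={a:+, e:+; rest ⊤}   OUT={a:+, e:+, f:+; rest ⊤}

Merge at B4: IN[B4] = OUT[B3] = {a: +, b: ⊤, c: ⊤, d: ⊤, e: +, f: ⊤}
Applying B4's transfer function to that IN value gives OUT[B4] (row B4 above).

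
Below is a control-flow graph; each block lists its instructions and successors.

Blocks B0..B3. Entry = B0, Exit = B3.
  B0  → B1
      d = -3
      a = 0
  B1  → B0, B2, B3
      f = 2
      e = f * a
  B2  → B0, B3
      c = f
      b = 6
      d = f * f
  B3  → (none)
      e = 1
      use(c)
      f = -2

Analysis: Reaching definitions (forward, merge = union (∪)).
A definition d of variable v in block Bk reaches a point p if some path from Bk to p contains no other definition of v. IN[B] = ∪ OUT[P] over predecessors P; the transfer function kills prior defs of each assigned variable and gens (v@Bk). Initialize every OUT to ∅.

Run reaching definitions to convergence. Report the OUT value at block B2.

Answer: {a@B0, b@B2, c@B2, d@B2, e@B1, f@B1}

Working:
Converged values:
  B0:  IN={a@B0, b@B2, c@B2, d@B0, d@B2, e@B1, f@B1}  OUT={a@B0, b@B2, c@B2, d@B0, e@B1, f@B1}
  B1:  IN={a@B0, b@B2, c@B2, d@B0, e@B1, f@B1}  OUT={a@B0, b@B2, c@B2, d@B0, e@B1, f@B1}
  B2:  IN={a@B0, b@B2, c@B2, d@B0, e@B1, f@B1}  OUT={a@B0, b@B2, c@B2, d@B2, e@B1, f@B1}
  B3:  IN={a@B0, b@B2, c@B2, d@B0, d@B2, e@B1, f@B1}  OUT={a@B0, b@B2, c@B2, d@B0, d@B2, e@B3, f@B3}

Merge at B2: IN[B2] = OUT[B1] = {a@B0, b@B2, c@B2, d@B0, e@B1, f@B1}
Applying B2's transfer function to that IN value gives OUT[B2] (row B2 above).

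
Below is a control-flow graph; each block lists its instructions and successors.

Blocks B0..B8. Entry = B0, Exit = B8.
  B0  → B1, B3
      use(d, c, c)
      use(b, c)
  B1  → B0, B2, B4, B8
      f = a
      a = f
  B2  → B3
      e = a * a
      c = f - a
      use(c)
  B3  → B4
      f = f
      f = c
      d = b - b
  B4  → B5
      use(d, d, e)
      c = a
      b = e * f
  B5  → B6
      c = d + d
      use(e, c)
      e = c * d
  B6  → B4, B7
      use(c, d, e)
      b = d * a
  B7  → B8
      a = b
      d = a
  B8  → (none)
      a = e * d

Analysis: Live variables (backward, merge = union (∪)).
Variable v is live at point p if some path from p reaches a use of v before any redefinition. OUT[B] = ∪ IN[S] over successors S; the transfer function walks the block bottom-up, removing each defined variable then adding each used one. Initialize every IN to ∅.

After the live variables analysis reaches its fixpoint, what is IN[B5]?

Converged values:
  B0: | IN={a, b, c, d, e, f} | OUT={a, b, c, d, e, f}
  B1: | IN={a, b, c, d, e} | OUT={a, b, c, d, e, f}
  B2: | IN={a, b, f} | OUT={a, b, c, e, f}
  B3: | IN={a, b, c, e, f} | OUT={a, d, e, f}
  B4: | IN={a, d, e, f} | OUT={a, d, e, f}
  B5: | IN={a, d, e, f} | OUT={a, c, d, e, f}
  B6: | IN={a, c, d, e, f} | OUT={a, b, d, e, f}
  B7: | IN={b, e} | OUT={d, e}
  B8: | IN={d, e} | OUT={}

Merge at B5: OUT[B5] = IN[B6] = {a, c, d, e, f}
Applying B5's transfer function to that OUT value gives IN[B5] (row B5 above).

Answer: {a, d, e, f}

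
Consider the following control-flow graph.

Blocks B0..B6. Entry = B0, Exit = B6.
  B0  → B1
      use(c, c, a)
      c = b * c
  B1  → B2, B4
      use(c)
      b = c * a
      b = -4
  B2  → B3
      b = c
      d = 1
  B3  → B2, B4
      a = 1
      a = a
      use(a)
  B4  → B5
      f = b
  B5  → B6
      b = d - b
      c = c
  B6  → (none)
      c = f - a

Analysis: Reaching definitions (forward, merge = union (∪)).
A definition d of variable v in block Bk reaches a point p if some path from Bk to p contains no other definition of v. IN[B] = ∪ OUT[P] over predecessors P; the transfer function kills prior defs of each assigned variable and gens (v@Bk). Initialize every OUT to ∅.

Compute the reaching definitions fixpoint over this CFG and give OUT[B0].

Converged values:
  B0: | IN={} | OUT={c@B0}
  B1: | IN={c@B0} | OUT={b@B1, c@B0}
  B2: | IN={a@B3, b@B1, b@B2, c@B0, d@B2} | OUT={a@B3, b@B2, c@B0, d@B2}
  B3: | IN={a@B3, b@B2, c@B0, d@B2} | OUT={a@B3, b@B2, c@B0, d@B2}
  B4: | IN={a@B3, b@B1, b@B2, c@B0, d@B2} | OUT={a@B3, b@B1, b@B2, c@B0, d@B2, f@B4}
  B5: | IN={a@B3, b@B1, b@B2, c@B0, d@B2, f@B4} | OUT={a@B3, b@B5, c@B5, d@B2, f@B4}
  B6: | IN={a@B3, b@B5, c@B5, d@B2, f@B4} | OUT={a@B3, b@B5, c@B6, d@B2, f@B4}

B0 is the boundary node: IN[B0] = {}
Applying B0's transfer function to that IN value gives OUT[B0] (row B0 above).

Answer: {c@B0}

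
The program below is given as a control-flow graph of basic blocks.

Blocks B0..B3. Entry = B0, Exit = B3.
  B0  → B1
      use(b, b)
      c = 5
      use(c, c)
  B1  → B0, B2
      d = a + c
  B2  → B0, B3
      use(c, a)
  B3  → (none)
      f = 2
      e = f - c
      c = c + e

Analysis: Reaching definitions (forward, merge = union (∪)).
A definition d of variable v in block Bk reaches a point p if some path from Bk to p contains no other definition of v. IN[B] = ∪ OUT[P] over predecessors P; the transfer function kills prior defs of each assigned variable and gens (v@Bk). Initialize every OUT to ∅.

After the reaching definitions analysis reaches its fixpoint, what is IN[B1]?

Answer: {c@B0, d@B1}

Working:
Converged values:
  B0:  IN={c@B0, d@B1}  OUT={c@B0, d@B1}
  B1:  IN={c@B0, d@B1}  OUT={c@B0, d@B1}
  B2:  IN={c@B0, d@B1}  OUT={c@B0, d@B1}
  B3:  IN={c@B0, d@B1}  OUT={c@B3, d@B1, e@B3, f@B3}

Merge at B1: IN[B1] = OUT[B0] = {c@B0, d@B1}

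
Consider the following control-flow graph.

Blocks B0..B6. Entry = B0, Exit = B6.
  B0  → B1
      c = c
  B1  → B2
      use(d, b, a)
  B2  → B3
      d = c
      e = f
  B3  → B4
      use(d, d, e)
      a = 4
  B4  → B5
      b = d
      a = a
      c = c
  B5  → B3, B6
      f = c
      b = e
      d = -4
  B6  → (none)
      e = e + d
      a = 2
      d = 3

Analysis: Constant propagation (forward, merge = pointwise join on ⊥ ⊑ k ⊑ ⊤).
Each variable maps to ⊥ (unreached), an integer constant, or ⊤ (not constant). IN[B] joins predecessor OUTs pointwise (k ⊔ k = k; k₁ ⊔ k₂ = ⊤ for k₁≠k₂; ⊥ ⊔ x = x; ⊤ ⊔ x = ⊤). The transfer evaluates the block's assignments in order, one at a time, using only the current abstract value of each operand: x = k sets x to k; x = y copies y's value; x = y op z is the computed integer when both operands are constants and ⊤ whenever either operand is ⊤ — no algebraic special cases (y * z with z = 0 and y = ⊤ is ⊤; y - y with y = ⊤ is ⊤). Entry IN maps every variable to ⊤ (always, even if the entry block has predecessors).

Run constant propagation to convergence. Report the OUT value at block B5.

Answer: {a: 4, b: ⊤, c: ⊤, d: -4, e: ⊤, f: ⊤}

Derivation:
Per-block solution:
  B0:   IN=(all ⊤)   OUT=(all ⊤)
  B1:   IN=(all ⊤)   OUT=(all ⊤)
  B2:   IN=(all ⊤)   OUT=(all ⊤)
  B3:   IN=(all ⊤)   OUT={a:4; rest ⊤}
  B4:   IN={a:4; rest ⊤}   OUT={a:4; rest ⊤}
  B5:   IN={a:4; rest ⊤}   OUT={a:4, d:-4; rest ⊤}
  B6:   IN={a:4, d:-4; rest ⊤}   OUT={a:2, d:3; rest ⊤}

Merge at B5: IN[B5] = OUT[B4] = {a: 4, b: ⊤, c: ⊤, d: ⊤, e: ⊤, f: ⊤}
Applying B5's transfer function to that IN value gives OUT[B5] (row B5 above).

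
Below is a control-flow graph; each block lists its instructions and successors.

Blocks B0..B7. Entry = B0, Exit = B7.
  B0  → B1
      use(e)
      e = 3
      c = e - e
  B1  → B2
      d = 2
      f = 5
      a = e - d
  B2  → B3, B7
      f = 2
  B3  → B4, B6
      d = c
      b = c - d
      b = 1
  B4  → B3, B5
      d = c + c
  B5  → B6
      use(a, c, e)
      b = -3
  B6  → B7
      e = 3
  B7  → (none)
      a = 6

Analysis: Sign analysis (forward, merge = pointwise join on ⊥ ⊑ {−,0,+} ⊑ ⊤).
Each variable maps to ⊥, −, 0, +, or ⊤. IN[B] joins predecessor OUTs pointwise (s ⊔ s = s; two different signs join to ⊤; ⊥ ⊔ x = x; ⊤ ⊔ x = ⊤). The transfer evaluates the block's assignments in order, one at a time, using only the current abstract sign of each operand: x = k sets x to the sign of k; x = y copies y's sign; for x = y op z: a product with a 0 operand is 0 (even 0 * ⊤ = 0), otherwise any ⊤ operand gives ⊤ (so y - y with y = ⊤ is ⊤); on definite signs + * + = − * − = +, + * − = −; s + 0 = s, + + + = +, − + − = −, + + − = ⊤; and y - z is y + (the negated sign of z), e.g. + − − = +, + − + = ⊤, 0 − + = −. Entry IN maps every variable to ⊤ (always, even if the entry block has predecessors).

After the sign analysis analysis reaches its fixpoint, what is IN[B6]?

Answer: {a: ⊤, b: ⊤, c: ⊤, d: ⊤, e: +, f: +}

Working:
Per-block solution:
  B0: | IN=(all ⊤) | OUT={e:+; rest ⊤}
  B1: | IN={e:+; rest ⊤} | OUT={d:+, e:+, f:+; rest ⊤}
  B2: | IN={d:+, e:+, f:+; rest ⊤} | OUT={d:+, e:+, f:+; rest ⊤}
  B3: | IN={e:+, f:+; rest ⊤} | OUT={b:+, e:+, f:+; rest ⊤}
  B4: | IN={b:+, e:+, f:+; rest ⊤} | OUT={b:+, e:+, f:+; rest ⊤}
  B5: | IN={b:+, e:+, f:+; rest ⊤} | OUT={b:-, e:+, f:+; rest ⊤}
  B6: | IN={e:+, f:+; rest ⊤} | OUT={e:+, f:+; rest ⊤}
  B7: | IN={e:+, f:+; rest ⊤} | OUT={a:+, e:+, f:+; rest ⊤}

Merge at B6: IN[B6] = OUT[B3] ⊔ OUT[B5] = {a: ⊤, b: ⊤, c: ⊤, d: ⊤, e: +, f: +}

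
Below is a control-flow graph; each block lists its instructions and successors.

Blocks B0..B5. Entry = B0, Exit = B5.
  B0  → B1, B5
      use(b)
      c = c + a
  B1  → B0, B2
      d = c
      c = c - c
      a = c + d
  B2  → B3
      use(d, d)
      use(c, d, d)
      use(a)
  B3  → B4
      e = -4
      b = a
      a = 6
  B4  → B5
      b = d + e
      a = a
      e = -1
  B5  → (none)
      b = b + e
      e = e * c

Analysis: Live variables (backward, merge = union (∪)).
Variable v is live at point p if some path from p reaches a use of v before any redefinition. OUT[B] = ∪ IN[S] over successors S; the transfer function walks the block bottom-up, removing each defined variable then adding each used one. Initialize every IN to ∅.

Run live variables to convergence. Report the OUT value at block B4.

Answer: {b, c, e}

Trace:
Per-block solution:
  B0:   IN={a, b, c, e}   OUT={b, c, e}
  B1:   IN={b, c, e}   OUT={a, b, c, d, e}
  B2:   IN={a, c, d}   OUT={a, c, d}
  B3:   IN={a, c, d}   OUT={a, c, d, e}
  B4:   IN={a, c, d, e}   OUT={b, c, e}
  B5:   IN={b, c, e}   OUT={}

Merge at B4: OUT[B4] = IN[B5] = {b, c, e}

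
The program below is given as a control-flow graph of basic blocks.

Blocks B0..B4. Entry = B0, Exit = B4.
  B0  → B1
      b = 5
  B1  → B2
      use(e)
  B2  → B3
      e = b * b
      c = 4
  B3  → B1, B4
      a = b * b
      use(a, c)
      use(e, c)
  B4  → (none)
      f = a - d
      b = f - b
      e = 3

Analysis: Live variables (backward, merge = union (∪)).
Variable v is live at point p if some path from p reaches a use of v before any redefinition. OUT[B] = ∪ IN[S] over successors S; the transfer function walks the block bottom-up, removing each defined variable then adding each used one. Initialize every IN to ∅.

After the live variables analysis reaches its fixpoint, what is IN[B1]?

Fixpoint table:
  B0: | IN={d, e} | OUT={b, d, e}
  B1: | IN={b, d, e} | OUT={b, d}
  B2: | IN={b, d} | OUT={b, c, d, e}
  B3: | IN={b, c, d, e} | OUT={a, b, d, e}
  B4: | IN={a, b, d} | OUT={}

Merge at B1: OUT[B1] = IN[B2] = {b, d}
Applying B1's transfer function to that OUT value gives IN[B1] (row B1 above).

Answer: {b, d, e}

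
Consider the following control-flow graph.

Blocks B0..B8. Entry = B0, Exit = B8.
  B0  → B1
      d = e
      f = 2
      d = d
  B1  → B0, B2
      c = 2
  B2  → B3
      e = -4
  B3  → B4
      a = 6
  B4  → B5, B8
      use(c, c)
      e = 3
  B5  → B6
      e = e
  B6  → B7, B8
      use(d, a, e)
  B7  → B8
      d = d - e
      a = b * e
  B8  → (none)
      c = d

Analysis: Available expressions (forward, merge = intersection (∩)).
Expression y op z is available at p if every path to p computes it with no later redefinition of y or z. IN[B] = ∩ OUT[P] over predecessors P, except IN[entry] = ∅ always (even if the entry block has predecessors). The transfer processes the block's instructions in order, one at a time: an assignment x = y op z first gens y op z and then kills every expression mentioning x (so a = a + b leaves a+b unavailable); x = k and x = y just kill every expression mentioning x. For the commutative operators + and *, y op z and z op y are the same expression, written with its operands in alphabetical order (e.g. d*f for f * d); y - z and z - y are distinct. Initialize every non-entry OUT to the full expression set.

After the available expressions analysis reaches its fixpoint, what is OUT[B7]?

Answer: {b*e}

Working:
Fixpoint table:
  B0: | IN={} | OUT={}
  B1: | IN={} | OUT={}
  B2: | IN={} | OUT={}
  B3: | IN={} | OUT={}
  B4: | IN={} | OUT={}
  B5: | IN={} | OUT={}
  B6: | IN={} | OUT={}
  B7: | IN={} | OUT={b*e}
  B8: | IN={} | OUT={}

Merge at B7: IN[B7] = OUT[B6] = {}
Applying B7's transfer function to that IN value gives OUT[B7] (row B7 above).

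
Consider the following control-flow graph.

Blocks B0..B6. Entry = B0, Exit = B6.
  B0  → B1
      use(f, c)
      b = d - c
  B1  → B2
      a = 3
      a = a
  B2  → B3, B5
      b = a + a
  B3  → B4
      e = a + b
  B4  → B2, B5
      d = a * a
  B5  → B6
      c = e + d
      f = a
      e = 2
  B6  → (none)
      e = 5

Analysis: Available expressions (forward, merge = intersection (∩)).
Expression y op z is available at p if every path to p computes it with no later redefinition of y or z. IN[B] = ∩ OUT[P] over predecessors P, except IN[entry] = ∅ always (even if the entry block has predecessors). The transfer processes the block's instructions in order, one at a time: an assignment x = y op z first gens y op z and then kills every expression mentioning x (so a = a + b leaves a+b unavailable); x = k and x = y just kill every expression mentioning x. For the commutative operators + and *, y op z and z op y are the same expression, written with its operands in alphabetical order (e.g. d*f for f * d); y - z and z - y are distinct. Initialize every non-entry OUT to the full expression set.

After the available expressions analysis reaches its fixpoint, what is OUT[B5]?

Answer: {a+a}

Working:
Fixpoint table:
  B0: | IN={} | OUT={d-c}
  B1: | IN={d-c} | OUT={d-c}
  B2: | IN={} | OUT={a+a}
  B3: | IN={a+a} | OUT={a+a, a+b}
  B4: | IN={a+a, a+b} | OUT={a*a, a+a, a+b}
  B5: | IN={a+a} | OUT={a+a}
  B6: | IN={a+a} | OUT={a+a}

Merge at B5: IN[B5] = OUT[B2] ∩ OUT[B4] = {a+a}
Applying B5's transfer function to that IN value gives OUT[B5] (row B5 above).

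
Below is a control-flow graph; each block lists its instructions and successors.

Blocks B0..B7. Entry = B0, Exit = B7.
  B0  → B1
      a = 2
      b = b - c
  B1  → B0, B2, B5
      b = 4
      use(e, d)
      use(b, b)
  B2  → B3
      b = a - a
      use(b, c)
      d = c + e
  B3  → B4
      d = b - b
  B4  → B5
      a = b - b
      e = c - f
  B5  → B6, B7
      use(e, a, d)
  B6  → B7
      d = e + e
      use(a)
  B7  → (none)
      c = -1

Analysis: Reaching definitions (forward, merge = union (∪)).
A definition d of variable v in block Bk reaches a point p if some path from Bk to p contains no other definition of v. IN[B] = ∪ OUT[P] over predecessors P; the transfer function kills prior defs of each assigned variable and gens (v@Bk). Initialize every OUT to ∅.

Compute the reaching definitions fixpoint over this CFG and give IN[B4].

Fixpoint table:
  B0:  IN={a@B0, b@B1}  OUT={a@B0, b@B0}
  B1:  IN={a@B0, b@B0}  OUT={a@B0, b@B1}
  B2:  IN={a@B0, b@B1}  OUT={a@B0, b@B2, d@B2}
  B3:  IN={a@B0, b@B2, d@B2}  OUT={a@B0, b@B2, d@B3}
  B4:  IN={a@B0, b@B2, d@B3}  OUT={a@B4, b@B2, d@B3, e@B4}
  B5:  IN={a@B0, a@B4, b@B1, b@B2, d@B3, e@B4}  OUT={a@B0, a@B4, b@B1, b@B2, d@B3, e@B4}
  B6:  IN={a@B0, a@B4, b@B1, b@B2, d@B3, e@B4}  OUT={a@B0, a@B4, b@B1, b@B2, d@B6, e@B4}
  B7:  IN={a@B0, a@B4, b@B1, b@B2, d@B3, d@B6, e@B4}  OUT={a@B0, a@B4, b@B1, b@B2, c@B7, d@B3, d@B6, e@B4}

Merge at B4: IN[B4] = OUT[B3] = {a@B0, b@B2, d@B3}

Answer: {a@B0, b@B2, d@B3}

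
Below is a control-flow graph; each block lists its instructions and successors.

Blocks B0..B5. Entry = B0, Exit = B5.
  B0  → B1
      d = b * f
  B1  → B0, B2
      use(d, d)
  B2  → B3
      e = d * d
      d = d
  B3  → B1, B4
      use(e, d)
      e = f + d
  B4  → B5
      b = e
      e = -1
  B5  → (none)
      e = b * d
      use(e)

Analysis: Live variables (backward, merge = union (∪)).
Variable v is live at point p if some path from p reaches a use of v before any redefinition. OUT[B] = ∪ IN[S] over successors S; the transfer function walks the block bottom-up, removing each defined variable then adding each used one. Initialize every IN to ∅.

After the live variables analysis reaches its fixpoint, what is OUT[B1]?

Answer: {b, d, f}

Working:
Per-block solution:
  B0:   IN={b, f}   OUT={b, d, f}
  B1:   IN={b, d, f}   OUT={b, d, f}
  B2:   IN={b, d, f}   OUT={b, d, e, f}
  B3:   IN={b, d, e, f}   OUT={b, d, e, f}
  B4:   IN={d, e}   OUT={b, d}
  B5:   IN={b, d}   OUT={}

Merge at B1: OUT[B1] = IN[B0] ⊔ IN[B2] = {b, d, f}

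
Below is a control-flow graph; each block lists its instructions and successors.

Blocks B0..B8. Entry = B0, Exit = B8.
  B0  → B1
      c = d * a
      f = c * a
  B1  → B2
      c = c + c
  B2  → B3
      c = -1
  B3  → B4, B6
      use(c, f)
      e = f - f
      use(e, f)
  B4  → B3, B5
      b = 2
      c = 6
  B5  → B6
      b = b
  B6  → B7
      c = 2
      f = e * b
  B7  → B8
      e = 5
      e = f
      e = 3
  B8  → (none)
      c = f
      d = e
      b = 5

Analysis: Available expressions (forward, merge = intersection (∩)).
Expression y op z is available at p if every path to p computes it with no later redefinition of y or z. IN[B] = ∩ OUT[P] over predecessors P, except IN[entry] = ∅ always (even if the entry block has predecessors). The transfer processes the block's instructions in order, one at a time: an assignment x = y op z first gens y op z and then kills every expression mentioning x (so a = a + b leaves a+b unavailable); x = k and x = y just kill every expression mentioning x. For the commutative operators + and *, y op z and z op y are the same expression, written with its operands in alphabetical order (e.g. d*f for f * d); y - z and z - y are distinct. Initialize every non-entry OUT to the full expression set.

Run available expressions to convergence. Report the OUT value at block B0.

Answer: {a*c, a*d}

Trace:
Converged values:
  B0:   IN={}   OUT={a*c, a*d}
  B1:   IN={a*c, a*d}   OUT={a*d}
  B2:   IN={a*d}   OUT={a*d}
  B3:   IN={a*d}   OUT={a*d, f-f}
  B4:   IN={a*d, f-f}   OUT={a*d, f-f}
  B5:   IN={a*d, f-f}   OUT={a*d, f-f}
  B6:   IN={a*d, f-f}   OUT={a*d, b*e}
  B7:   IN={a*d, b*e}   OUT={a*d}
  B8:   IN={a*d}   OUT={}

B0 is the boundary node: IN[B0] = {}
Applying B0's transfer function to that IN value gives OUT[B0] (row B0 above).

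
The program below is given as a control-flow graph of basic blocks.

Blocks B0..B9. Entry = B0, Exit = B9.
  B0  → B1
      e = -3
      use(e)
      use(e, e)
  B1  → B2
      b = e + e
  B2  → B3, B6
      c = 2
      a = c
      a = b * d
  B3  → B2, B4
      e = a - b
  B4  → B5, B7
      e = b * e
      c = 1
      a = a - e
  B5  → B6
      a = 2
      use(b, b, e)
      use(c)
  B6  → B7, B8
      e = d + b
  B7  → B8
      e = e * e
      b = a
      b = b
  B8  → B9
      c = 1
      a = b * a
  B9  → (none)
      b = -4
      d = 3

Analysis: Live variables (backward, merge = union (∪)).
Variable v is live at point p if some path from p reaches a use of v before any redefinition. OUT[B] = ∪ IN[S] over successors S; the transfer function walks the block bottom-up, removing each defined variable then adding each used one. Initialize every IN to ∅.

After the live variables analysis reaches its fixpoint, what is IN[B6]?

Fixpoint table:
  B0: | IN={d} | OUT={d, e}
  B1: | IN={d, e} | OUT={b, d}
  B2: | IN={b, d} | OUT={a, b, d}
  B3: | IN={a, b, d} | OUT={a, b, d, e}
  B4: | IN={a, b, d, e} | OUT={a, b, c, d, e}
  B5: | IN={b, c, d, e} | OUT={a, b, d}
  B6: | IN={a, b, d} | OUT={a, b, e}
  B7: | IN={a, e} | OUT={a, b}
  B8: | IN={a, b} | OUT={}
  B9: | IN={} | OUT={}

Merge at B6: OUT[B6] = IN[B7] ⊔ IN[B8] = {a, b, e}
Applying B6's transfer function to that OUT value gives IN[B6] (row B6 above).

Answer: {a, b, d}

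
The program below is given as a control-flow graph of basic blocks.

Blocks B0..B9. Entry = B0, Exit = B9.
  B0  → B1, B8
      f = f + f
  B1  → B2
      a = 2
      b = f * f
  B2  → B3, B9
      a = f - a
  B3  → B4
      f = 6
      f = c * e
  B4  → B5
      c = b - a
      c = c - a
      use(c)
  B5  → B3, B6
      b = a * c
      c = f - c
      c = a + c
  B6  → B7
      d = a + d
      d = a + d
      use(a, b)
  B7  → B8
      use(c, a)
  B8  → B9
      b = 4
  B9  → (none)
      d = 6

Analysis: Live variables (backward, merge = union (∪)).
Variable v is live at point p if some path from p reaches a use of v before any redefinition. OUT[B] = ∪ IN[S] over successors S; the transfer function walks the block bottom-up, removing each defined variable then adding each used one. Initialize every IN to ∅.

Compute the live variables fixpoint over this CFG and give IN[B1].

Answer: {c, d, e, f}

Trace:
Fixpoint table:
  B0:  IN={c, d, e, f}  OUT={c, d, e, f}
  B1:  IN={c, d, e, f}  OUT={a, b, c, d, e, f}
  B2:  IN={a, b, c, d, e, f}  OUT={a, b, c, d, e}
  B3:  IN={a, b, c, d, e}  OUT={a, b, d, e, f}
  B4:  IN={a, b, d, e, f}  OUT={a, c, d, e, f}
  B5:  IN={a, c, d, e, f}  OUT={a, b, c, d, e}
  B6:  IN={a, b, c, d}  OUT={a, c}
  B7:  IN={a, c}  OUT={}
  B8:  IN={}  OUT={}
  B9:  IN={}  OUT={}

Merge at B1: OUT[B1] = IN[B2] = {a, b, c, d, e, f}
Applying B1's transfer function to that OUT value gives IN[B1] (row B1 above).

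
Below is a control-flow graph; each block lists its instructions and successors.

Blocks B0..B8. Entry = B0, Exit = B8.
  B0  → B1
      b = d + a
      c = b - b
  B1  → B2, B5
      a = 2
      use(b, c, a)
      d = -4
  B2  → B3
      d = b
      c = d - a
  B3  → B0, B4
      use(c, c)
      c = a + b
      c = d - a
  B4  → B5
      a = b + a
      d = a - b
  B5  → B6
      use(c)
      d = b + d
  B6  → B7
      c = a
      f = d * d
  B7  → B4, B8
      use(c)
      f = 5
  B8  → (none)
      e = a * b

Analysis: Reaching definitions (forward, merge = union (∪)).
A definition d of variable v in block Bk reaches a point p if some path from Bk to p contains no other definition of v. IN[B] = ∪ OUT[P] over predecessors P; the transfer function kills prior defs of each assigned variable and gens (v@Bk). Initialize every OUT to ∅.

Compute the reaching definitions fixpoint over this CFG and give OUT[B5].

Answer: {a@B1, a@B4, b@B0, c@B0, c@B3, c@B6, d@B5, f@B7}

Working:
Fixpoint table:
  B0:   IN={a@B1, b@B0, c@B3, d@B2}   OUT={a@B1, b@B0, c@B0, d@B2}
  B1:   IN={a@B1, b@B0, c@B0, d@B2}   OUT={a@B1, b@B0, c@B0, d@B1}
  B2:   IN={a@B1, b@B0, c@B0, d@B1}   OUT={a@B1, b@B0, c@B2, d@B2}
  B3:   IN={a@B1, b@B0, c@B2, d@B2}   OUT={a@B1, b@B0, c@B3, d@B2}
  B4:   IN={a@B1, a@B4, b@B0, c@B3, c@B6, d@B2, d@B5, f@B7}   OUT={a@B4, b@B0, c@B3, c@B6, d@B4, f@B7}
  B5:   IN={a@B1, a@B4, b@B0, c@B0, c@B3, c@B6, d@B1, d@B4, f@B7}   OUT={a@B1, a@B4, b@B0, c@B0, c@B3, c@B6, d@B5, f@B7}
  B6:   IN={a@B1, a@B4, b@B0, c@B0, c@B3, c@B6, d@B5, f@B7}   OUT={a@B1, a@B4, b@B0, c@B6, d@B5, f@B6}
  B7:   IN={a@B1, a@B4, b@B0, c@B6, d@B5, f@B6}   OUT={a@B1, a@B4, b@B0, c@B6, d@B5, f@B7}
  B8:   IN={a@B1, a@B4, b@B0, c@B6, d@B5, f@B7}   OUT={a@B1, a@B4, b@B0, c@B6, d@B5, e@B8, f@B7}

Merge at B5: IN[B5] = OUT[B1] ⊔ OUT[B4] = {a@B1, a@B4, b@B0, c@B0, c@B3, c@B6, d@B1, d@B4, f@B7}
Applying B5's transfer function to that IN value gives OUT[B5] (row B5 above).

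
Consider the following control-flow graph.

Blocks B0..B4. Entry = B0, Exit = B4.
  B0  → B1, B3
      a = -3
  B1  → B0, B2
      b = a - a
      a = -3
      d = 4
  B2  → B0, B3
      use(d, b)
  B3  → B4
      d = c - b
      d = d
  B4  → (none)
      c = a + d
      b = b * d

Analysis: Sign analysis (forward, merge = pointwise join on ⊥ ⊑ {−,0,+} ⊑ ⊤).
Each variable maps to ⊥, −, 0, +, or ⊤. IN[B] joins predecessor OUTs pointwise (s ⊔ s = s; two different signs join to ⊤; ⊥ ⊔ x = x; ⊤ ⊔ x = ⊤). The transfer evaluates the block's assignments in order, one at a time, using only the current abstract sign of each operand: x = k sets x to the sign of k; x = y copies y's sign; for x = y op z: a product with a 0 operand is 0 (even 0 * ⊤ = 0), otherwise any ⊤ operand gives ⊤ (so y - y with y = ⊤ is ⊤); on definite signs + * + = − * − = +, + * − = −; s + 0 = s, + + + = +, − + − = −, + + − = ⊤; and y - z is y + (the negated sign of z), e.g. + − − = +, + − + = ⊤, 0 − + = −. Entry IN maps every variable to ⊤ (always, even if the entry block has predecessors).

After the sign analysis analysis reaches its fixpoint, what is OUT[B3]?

Answer: {a: -, b: ⊤, c: ⊤, d: ⊤, e: ⊤, f: ⊤}

Derivation:
Fixpoint table:
  B0:   IN=(all ⊤)   OUT={a:-; rest ⊤}
  B1:   IN={a:-; rest ⊤}   OUT={a:-, d:+; rest ⊤}
  B2:   IN={a:-, d:+; rest ⊤}   OUT={a:-, d:+; rest ⊤}
  B3:   IN={a:-; rest ⊤}   OUT={a:-; rest ⊤}
  B4:   IN={a:-; rest ⊤}   OUT={a:-; rest ⊤}

Merge at B3: IN[B3] = OUT[B0] ⊔ OUT[B2] = {a: -, b: ⊤, c: ⊤, d: ⊤, e: ⊤, f: ⊤}
Applying B3's transfer function to that IN value gives OUT[B3] (row B3 above).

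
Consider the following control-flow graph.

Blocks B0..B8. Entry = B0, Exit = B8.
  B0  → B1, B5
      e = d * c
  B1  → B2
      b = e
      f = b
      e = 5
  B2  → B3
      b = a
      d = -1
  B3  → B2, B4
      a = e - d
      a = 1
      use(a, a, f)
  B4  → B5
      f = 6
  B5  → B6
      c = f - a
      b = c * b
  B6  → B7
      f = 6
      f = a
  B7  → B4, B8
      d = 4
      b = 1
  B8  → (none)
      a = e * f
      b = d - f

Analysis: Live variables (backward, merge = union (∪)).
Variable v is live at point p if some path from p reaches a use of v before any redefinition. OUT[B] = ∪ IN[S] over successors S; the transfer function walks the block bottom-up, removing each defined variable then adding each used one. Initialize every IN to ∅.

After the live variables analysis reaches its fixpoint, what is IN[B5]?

Per-block solution:
  B0:   IN={a, b, c, d, f}   OUT={a, b, e, f}
  B1:   IN={a, e}   OUT={a, e, f}
  B2:   IN={a, e, f}   OUT={b, d, e, f}
  B3:   IN={b, d, e, f}   OUT={a, b, e, f}
  B4:   IN={a, b, e}   OUT={a, b, e, f}
  B5:   IN={a, b, e, f}   OUT={a, e}
  B6:   IN={a, e}   OUT={a, e, f}
  B7:   IN={a, e, f}   OUT={a, b, d, e, f}
  B8:   IN={d, e, f}   OUT={}

Merge at B5: OUT[B5] = IN[B6] = {a, e}
Applying B5's transfer function to that OUT value gives IN[B5] (row B5 above).

Answer: {a, b, e, f}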